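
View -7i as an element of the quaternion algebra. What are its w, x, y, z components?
0 - 7i + 0j + 0k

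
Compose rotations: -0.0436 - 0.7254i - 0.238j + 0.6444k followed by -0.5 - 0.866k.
0.5799 + 0.1566i + 0.7472j - 0.2844k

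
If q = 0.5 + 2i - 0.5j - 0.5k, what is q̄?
0.5 - 2i + 0.5j + 0.5k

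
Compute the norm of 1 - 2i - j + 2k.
√10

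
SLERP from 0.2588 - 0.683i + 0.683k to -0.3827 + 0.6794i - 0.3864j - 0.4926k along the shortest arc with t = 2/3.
0.349 - 0.6964i + 0.2626j + 0.5695k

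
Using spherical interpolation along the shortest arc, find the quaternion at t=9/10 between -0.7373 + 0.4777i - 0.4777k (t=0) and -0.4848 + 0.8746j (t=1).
-0.5539 + 0.0615i + 0.828j - 0.0615k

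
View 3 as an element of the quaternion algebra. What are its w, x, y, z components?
3 + 0i + 0j + 0k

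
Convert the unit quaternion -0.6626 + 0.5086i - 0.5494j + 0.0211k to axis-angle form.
axis = (0.6791, -0.7335, 0.0282), θ = 263°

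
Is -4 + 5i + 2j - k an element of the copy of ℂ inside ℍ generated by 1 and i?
No. The quaternion -4 + 5i + 2j - k has j-coefficient y = 2 and k-coefficient z = -1, not both zero, so it does not lie in the complex subalgebra spanned by 1 and i.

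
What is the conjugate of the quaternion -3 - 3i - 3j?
-3 + 3i + 3j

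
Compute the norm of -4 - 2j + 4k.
6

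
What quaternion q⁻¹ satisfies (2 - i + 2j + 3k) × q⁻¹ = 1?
0.1111 + 0.0556i - 0.1111j - 0.1667k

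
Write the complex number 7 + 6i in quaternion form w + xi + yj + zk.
7 + 6i + 0j + 0k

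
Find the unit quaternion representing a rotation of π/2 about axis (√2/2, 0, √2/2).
0.7071 + 0.5i + 0.5k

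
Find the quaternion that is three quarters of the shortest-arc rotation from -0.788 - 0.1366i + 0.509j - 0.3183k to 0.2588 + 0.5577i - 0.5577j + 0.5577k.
-0.4169 - 0.4728i + 0.5743j - 0.5223k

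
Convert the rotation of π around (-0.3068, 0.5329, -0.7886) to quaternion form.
-0.3068i + 0.5329j - 0.7886k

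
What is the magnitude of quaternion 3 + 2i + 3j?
√22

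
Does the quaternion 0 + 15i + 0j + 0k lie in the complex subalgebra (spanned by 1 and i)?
Yes. The quaternion 15i has j- and k-coefficients y = z = 0, so it lies in the complex subalgebra spanned by 1 and i.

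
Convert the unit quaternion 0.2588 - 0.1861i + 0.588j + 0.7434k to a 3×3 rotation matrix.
[[-0.7968, -0.6036, 0.0277], [0.1659, -0.1746, 0.9706], [-0.581, 0.7779, 0.2392]]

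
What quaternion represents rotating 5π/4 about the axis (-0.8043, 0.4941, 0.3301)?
-0.3827 - 0.7431i + 0.4565j + 0.305k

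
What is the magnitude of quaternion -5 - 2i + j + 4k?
√46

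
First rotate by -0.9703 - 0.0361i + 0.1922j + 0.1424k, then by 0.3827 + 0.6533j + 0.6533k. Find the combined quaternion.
-0.5899 - 0.0463i - 0.5839j - 0.5558k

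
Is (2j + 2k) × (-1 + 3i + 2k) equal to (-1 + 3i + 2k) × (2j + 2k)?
No: pq = -4 + 4i + 4j - 8k ≠ -4 - 4i - 8j + 4k = qp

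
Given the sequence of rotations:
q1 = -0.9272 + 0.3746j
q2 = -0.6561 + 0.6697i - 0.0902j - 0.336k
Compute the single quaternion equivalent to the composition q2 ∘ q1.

q2 · q1 = 0.6421 - 0.4951i - 0.1621j + 0.5624k
0.6421 - 0.4951i - 0.1621j + 0.5624k


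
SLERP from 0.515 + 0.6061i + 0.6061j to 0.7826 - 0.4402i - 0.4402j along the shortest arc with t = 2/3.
-0.4067 + 0.646i + 0.646j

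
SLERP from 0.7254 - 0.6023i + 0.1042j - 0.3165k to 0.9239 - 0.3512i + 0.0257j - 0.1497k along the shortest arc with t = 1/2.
0.8391 - 0.4851i + 0.0661j - 0.2372k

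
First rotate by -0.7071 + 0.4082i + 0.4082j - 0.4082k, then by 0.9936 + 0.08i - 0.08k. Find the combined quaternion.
-0.7679 + 0.3817i + 0.4056j - 0.3164k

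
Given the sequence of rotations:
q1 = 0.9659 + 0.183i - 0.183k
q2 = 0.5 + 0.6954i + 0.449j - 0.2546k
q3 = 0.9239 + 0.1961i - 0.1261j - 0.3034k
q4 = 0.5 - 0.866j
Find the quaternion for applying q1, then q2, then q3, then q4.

q2 · q1 = 0.3091 + 0.681i + 0.5144j - 0.4196k
q3 · q2 · q1 = 0.0896 + 0.8988i + 0.3119j - 0.2947k
q4 · q3 · q2 · q1 = 0.3149 + 0.7046i + 0.0784j + 0.631k
0.3149 + 0.7046i + 0.0784j + 0.631k


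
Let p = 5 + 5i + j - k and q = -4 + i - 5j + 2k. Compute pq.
-18 - 18i - 40j - 12k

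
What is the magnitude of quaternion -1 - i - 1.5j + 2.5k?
3.24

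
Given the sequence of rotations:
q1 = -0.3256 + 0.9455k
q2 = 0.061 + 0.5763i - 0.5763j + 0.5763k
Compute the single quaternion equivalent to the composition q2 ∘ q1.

q2 · q1 = -0.5648 - 0.7325i - 0.3572j - 0.13k
-0.5648 - 0.7325i - 0.3572j - 0.13k


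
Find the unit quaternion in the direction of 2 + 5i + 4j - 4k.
0.2561 + 0.6402i + 0.5121j - 0.5121k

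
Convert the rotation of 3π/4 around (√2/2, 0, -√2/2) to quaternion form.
0.3827 + 0.6533i - 0.6533k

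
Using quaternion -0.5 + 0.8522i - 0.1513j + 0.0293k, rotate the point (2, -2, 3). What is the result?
(2.966, 2.864, 0.025)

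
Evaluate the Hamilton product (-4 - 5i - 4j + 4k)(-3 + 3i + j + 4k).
15 - 17i + 40j - 21k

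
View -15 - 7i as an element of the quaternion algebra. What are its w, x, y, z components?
-15 - 7i + 0j + 0k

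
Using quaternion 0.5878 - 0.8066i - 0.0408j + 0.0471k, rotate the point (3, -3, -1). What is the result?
(3.069, 0.336, 3.077)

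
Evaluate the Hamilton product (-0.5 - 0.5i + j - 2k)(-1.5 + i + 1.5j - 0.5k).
-1.25 + 2.75i - 4.5j + 1.5k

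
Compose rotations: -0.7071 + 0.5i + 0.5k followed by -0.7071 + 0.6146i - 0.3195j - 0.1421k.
0.2637 - 0.9479i - 0.1524j - 0.0933k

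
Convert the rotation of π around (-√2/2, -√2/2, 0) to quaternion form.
-0.7071i - 0.7071j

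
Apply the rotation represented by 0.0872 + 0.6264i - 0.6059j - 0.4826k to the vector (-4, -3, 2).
(1.404, 5.076, -1.124)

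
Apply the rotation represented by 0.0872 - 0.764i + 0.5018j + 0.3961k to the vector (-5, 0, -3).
(0.64, 1.896, 5.477)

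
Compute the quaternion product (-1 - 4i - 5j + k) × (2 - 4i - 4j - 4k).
-34 + 20i - 26j + 2k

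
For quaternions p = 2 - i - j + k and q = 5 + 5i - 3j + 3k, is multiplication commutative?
No: pq = 9 + 5i - 3j + 19k ≠ 9 + 5i - 19j + 3k = qp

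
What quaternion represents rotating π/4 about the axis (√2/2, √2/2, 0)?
0.9239 + 0.2706i + 0.2706j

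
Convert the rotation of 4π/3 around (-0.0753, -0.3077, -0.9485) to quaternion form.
-0.5 - 0.0652i - 0.2665j - 0.8214k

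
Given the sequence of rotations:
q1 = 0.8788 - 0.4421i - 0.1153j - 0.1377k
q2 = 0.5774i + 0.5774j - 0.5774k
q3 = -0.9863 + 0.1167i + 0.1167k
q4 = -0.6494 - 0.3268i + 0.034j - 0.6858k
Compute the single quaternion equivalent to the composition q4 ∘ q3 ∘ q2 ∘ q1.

q2 · q1 = 0.2423 + 0.3613i + 0.8422j - 0.3187k
q3 · q2 · q1 = -0.244 - 0.4264i - 0.7513j + 0.4409k
q4 · q3 · q2 · q1 = 0.347 - 0.1436i + 0.9161j + 0.141k
0.347 - 0.1436i + 0.9161j + 0.141k


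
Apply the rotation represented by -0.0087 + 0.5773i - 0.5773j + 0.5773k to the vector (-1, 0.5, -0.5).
(-0.333, 0.838, -0.828)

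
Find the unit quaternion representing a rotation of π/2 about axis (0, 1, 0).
0.7071 + 0.7071j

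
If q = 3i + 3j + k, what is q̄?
-3i - 3j - k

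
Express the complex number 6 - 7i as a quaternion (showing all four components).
6 - 7i + 0j + 0k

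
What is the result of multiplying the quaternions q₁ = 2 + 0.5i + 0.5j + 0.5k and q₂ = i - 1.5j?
0.25 + 2.75i - 2.5j - 1.25k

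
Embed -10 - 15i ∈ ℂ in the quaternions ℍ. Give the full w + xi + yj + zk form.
-10 - 15i + 0j + 0k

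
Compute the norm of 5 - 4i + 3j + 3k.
√59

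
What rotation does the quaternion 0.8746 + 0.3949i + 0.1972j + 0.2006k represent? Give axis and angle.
axis = (0.8145, 0.4067, 0.4137), θ = 58°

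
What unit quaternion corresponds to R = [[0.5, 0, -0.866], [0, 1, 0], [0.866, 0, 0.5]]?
0.866 - 0.5j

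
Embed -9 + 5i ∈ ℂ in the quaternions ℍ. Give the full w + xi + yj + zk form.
-9 + 5i + 0j + 0k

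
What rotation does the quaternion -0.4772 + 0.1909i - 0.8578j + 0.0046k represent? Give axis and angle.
axis = (0.2172, -0.9761, 0.0052), θ = 237°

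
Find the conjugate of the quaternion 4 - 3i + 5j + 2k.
4 + 3i - 5j - 2k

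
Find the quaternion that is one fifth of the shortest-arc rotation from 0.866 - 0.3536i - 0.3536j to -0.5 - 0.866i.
0.9422 - 0.0775i - 0.3261j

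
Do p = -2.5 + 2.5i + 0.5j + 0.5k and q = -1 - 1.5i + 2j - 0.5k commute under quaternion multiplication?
No: pq = 5.5 - 5j + 6.5k ≠ 5.5 + 2.5i - 6j - 5k = qp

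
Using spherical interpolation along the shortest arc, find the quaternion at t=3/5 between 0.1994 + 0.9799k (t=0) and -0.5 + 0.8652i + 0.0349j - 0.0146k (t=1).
0.4964 - 0.6678i - 0.0269j + 0.554k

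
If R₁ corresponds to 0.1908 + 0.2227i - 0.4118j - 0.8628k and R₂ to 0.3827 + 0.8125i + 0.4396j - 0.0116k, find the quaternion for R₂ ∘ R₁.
0.0631 - 0.1438i + 0.6247j - 0.7649k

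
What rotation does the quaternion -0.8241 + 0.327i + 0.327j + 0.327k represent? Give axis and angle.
axis = (√3/3, √3/3, √3/3), θ = 291°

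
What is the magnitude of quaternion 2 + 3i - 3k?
√22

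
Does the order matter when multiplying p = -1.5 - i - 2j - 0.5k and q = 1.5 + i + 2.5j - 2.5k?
Yes: pq = 2.5 + 3.25i - 9.75j + 2.5k ≠ 2.5 - 9.25i - 3.75j + 3.5k = qp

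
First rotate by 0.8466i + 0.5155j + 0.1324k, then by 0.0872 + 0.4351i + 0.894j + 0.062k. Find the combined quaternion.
-0.8374 + 0.1602i + 0.0398j - 0.521k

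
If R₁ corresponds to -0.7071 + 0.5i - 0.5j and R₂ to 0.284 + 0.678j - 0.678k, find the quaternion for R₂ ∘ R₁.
0.1382 - 0.197i - 0.9604j + 0.1404k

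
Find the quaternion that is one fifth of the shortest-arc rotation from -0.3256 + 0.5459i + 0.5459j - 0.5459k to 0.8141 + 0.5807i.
-0.0618 + 0.6863i + 0.5124j - 0.5124k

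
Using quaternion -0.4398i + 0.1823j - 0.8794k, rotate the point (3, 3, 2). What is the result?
(-0.773, -3.923, 2.452)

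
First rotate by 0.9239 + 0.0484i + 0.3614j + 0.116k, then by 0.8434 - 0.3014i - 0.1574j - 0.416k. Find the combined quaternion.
0.8989 - 0.1056i + 0.1742j - 0.3878k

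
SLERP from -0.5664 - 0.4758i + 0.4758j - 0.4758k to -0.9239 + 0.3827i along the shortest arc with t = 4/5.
-0.9611 + 0.2151i + 0.1225j - 0.1225k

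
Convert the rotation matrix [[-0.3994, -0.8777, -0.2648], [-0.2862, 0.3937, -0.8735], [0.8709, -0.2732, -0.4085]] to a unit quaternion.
-0.3827 - 0.3922i + 0.7419j - 0.3864k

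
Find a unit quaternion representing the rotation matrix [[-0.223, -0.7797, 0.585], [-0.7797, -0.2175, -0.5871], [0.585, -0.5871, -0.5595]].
-0.6233i + 0.6255j - 0.4693k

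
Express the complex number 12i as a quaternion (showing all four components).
0 + 12i + 0j + 0k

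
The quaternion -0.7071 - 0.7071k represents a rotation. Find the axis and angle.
axis = (0, 0, -1), θ = 3π/2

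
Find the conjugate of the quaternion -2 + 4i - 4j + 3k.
-2 - 4i + 4j - 3k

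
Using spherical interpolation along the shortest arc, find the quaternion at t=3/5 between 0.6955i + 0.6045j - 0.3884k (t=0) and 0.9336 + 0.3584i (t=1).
0.6857 + 0.6248i + 0.3142j - 0.2019k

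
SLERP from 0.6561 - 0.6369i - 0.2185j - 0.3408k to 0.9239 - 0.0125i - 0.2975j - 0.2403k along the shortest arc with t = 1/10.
0.7006 - 0.584i - 0.2322j - 0.3379k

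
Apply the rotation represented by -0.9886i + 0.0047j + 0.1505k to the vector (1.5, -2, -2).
(2.046, 1.983, 1.46)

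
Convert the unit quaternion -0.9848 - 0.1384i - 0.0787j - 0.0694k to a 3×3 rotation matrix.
[[0.978, -0.1149, 0.1742], [0.1585, 0.9521, -0.2617], [-0.1358, 0.2835, 0.9493]]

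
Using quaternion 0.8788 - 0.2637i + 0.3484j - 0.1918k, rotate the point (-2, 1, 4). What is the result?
(1.64, 3.148, 2.898)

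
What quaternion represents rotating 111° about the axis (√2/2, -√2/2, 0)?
0.5664 + 0.5827i - 0.5827j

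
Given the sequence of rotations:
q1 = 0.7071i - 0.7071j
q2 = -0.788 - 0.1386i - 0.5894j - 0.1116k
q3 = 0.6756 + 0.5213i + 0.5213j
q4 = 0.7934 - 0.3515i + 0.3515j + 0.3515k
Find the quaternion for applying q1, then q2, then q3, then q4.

q2 · q1 = -0.3188 - 0.6361i + 0.4783j + 0.5148k
q3 · q2 · q1 = -0.1331 - 0.3276i - 0.1114j + 0.9287k
q4 · q3 · q2 · q1 = -0.508 + 0.1525i + 0.0761j + 0.8444k
-0.508 + 0.1525i + 0.0761j + 0.8444k


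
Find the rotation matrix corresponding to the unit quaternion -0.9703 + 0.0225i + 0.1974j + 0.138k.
[[0.884, 0.2767, -0.3769], [-0.2589, 0.9609, 0.0981], [0.3893, 0.0108, 0.9211]]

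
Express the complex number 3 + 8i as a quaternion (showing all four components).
3 + 8i + 0j + 0k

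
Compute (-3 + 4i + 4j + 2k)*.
-3 - 4i - 4j - 2k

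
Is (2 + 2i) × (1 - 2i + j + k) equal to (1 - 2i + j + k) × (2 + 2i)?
No: pq = 6 - 2i + 4k ≠ 6 - 2i + 4j = qp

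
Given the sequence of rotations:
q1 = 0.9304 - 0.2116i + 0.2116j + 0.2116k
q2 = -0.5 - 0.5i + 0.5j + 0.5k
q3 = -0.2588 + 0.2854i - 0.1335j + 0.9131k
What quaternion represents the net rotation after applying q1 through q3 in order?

q2 · q1 = -0.7826 - 0.3594i + 0.3594j + 0.3594k
q3 · q2 · q1 = 0.0249 - 0.5065i - 0.4193j - 0.753k
0.0249 - 0.5065i - 0.4193j - 0.753k


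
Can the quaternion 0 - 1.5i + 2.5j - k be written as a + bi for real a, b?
No. The quaternion -1.5i + 2.5j - k has j-coefficient y = 2.5 and k-coefficient z = -1, not both zero, so it does not lie in the complex subalgebra spanned by 1 and i.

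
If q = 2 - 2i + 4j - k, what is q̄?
2 + 2i - 4j + k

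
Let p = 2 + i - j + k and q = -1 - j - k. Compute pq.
-2 + i - 4k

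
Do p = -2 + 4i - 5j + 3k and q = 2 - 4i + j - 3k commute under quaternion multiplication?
No: pq = 26 + 28i - 12j - 4k ≠ 26 + 4i - 12j + 28k = qp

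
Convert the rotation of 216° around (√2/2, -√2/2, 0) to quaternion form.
-0.309 + 0.6725i - 0.6725j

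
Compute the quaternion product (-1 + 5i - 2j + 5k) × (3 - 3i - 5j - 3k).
17 + 49i - j - 13k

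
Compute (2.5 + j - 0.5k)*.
2.5 - j + 0.5k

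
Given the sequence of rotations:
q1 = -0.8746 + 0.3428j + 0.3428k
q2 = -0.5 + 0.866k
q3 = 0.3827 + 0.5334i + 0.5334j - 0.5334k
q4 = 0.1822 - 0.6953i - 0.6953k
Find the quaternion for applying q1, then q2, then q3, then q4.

q2 · q1 = 0.1404 - 0.2969i - 0.1714j - 0.9288k
q3 · q2 · q1 = -0.1919 - 0.6256i + 0.6631j - 0.3634k
q4 · q3 · q2 · q1 = -0.7226 + 0.4805i + 0.3031j - 0.3938k
-0.7226 + 0.4805i + 0.3031j - 0.3938k


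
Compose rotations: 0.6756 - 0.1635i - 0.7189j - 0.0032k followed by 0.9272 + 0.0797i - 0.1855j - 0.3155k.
0.5051 - 0.324i - 0.74j - 0.3037k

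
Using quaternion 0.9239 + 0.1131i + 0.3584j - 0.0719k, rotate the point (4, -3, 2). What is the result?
(3.581, -3.62, -1.751)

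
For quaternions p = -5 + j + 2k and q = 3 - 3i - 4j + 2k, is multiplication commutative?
No: pq = -15 + 25i + 17j - k ≠ -15 + 5i + 29j - 7k = qp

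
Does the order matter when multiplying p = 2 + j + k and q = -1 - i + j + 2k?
Yes: pq = -5 - i + 4k ≠ -5 - 3i + 2j + 2k = qp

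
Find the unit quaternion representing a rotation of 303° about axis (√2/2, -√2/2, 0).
-0.8788 + 0.3374i - 0.3374j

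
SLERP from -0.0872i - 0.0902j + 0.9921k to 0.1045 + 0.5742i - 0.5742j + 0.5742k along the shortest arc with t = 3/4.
0.0841 + 0.437i - 0.4886j + 0.7505k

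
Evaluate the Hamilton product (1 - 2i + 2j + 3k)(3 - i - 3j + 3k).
-2 + 8i + 6j + 20k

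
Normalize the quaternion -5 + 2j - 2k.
-0.8704 + 0.3482j - 0.3482k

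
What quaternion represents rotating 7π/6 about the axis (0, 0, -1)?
-0.2588 - 0.9659k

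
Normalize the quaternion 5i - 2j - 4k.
0.7454i - 0.2981j - 0.5963k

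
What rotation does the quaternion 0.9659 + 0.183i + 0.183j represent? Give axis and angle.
axis = (√2/2, √2/2, 0), θ = π/6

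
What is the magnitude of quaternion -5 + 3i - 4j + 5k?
√75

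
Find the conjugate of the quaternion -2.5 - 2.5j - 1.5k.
-2.5 + 2.5j + 1.5k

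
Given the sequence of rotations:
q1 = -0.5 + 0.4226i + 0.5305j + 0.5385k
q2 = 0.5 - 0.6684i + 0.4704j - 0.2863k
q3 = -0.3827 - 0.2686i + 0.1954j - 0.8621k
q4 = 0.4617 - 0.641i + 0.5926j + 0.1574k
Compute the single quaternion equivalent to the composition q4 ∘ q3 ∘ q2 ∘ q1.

q2 · q1 = -0.0629 + 0.9507i + 0.269j - 0.141k
q3 · q2 · q1 = 0.1053 - 0.1426i - 0.9727j - 0.1498k
q4 · q3 · q2 · q1 = 0.5572 - 0.069i - 0.5052j + 0.6554k
0.5572 - 0.069i - 0.5052j + 0.6554k


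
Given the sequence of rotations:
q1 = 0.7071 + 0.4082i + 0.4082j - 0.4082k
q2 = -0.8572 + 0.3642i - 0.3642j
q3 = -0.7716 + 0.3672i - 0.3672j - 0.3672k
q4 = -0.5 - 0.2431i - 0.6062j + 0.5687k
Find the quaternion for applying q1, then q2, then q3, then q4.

q2 · q1 = -0.6061 + 0.0563i - 0.4588j + 0.6472k
q3 · q2 · q1 = 0.5162 - 0.6721i + 0.3182j - 0.4246k
q4 · q3 · q2 · q1 = 0.0129 + 0.287i - 0.9575j + 0.0211k
0.0129 + 0.287i - 0.9575j + 0.0211k


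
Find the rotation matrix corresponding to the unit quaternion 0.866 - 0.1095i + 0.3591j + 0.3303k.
[[0.5239, -0.6507, 0.5496], [0.4934, 0.7578, 0.4269], [-0.6943, 0.0476, 0.7181]]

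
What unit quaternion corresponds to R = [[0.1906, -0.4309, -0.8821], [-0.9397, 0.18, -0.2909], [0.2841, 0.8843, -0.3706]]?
0.5 + 0.5876i - 0.5831j - 0.2544k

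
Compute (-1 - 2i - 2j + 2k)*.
-1 + 2i + 2j - 2k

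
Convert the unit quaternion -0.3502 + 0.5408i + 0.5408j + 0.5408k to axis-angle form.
axis = (√3/3, √3/3, √3/3), θ = 221°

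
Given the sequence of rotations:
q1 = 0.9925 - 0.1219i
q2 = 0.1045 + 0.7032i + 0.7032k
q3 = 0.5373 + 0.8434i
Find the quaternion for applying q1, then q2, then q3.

q2 · q1 = 0.1894 + 0.6852i - 0.0857j + 0.6979k
q3 · q2 · q1 = -0.4761 + 0.5279i - 0.6347j + 0.3027k
-0.4761 + 0.5279i - 0.6347j + 0.3027k


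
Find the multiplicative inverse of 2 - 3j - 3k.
0.0909 + 0.1364j + 0.1364k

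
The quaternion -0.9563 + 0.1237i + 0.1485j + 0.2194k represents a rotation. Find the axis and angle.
axis = (0.4231, 0.5079, 0.7504), θ = 326°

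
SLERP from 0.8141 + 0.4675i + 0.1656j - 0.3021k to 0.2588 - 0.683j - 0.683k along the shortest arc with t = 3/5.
0.5999 + 0.2373i - 0.4084j - 0.6458k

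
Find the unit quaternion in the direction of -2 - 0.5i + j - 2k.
-0.6576 - 0.1644i + 0.3288j - 0.6576k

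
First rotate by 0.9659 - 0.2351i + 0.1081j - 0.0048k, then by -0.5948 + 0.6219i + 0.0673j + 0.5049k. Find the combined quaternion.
-0.4332 + 0.6856i - 0.115j + 0.5736k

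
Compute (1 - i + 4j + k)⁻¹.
0.0526 + 0.0526i - 0.2105j - 0.0526k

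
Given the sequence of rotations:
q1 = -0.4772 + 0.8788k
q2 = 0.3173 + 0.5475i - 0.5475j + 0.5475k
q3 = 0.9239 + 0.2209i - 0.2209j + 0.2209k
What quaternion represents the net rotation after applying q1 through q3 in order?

q2 · q1 = -0.6326 - 0.7424i - 0.2199j + 0.0176k
q3 · q2 · q1 = -0.4729 - 0.781i - 0.2313j - 0.3361k
-0.4729 - 0.781i - 0.2313j - 0.3361k


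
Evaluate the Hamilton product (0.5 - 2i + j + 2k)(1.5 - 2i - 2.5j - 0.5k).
0.25 + 0.5i - 4.75j + 9.75k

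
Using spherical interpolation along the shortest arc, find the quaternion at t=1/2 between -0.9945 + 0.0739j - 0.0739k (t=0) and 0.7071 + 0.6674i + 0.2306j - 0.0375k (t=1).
-0.9274 - 0.3637i - 0.0854j - 0.0198k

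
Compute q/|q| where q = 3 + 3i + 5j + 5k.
0.3638 + 0.3638i + 0.6063j + 0.6063k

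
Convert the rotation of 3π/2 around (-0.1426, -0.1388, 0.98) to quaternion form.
-0.7071 - 0.1008i - 0.0981j + 0.693k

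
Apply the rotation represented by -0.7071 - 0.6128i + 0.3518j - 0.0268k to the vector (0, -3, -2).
(2.337, 1.028, -2.546)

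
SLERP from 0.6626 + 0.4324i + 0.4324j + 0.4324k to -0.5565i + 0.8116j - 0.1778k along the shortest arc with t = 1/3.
0.5666 + 0.0968i + 0.7679j + 0.2825k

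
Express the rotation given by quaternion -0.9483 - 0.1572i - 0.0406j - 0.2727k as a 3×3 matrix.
[[0.848, -0.5044, 0.1627], [0.53, 0.8018, -0.276], [0.0087, 0.3203, 0.9473]]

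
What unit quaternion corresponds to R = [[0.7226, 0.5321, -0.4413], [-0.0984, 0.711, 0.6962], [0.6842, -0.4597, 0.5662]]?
0.866 - 0.3337i - 0.3249j - 0.182k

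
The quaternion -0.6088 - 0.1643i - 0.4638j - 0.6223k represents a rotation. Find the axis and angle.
axis = (-0.2071, -0.5846, -0.7844), θ = 255°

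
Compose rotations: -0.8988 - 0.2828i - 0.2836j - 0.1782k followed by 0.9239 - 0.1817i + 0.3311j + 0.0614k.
-0.7769 - 0.1396i - 0.6094j - 0.0747k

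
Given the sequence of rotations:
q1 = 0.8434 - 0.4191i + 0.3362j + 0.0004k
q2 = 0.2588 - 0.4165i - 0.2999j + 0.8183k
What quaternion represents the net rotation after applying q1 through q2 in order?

q2 · q1 = 0.1442 - 0.735i - 0.5087j + 0.4245k
0.1442 - 0.735i - 0.5087j + 0.4245k


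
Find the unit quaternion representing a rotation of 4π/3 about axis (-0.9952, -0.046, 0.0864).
-0.5 - 0.8619i - 0.0398j + 0.0748k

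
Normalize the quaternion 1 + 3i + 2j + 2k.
0.2357 + 0.7071i + 0.4714j + 0.4714k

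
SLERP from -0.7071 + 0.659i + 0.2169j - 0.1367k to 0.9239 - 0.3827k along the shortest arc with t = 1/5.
-0.81 + 0.5565i + 0.1832j - 0.0273k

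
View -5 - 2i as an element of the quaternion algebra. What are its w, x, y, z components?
-5 - 2i + 0j + 0k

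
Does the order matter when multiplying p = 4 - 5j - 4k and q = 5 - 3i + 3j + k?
Yes: pq = 39 - 5i - j - 31k ≠ 39 - 19i - 25j - k = qp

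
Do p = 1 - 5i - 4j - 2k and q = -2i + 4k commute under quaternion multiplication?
No: pq = -2 - 18i + 24j - 4k ≠ -2 + 14i - 24j + 12k = qp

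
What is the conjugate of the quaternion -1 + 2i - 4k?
-1 - 2i + 4k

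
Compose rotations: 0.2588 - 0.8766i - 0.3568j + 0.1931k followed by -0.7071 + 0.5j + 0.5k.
-0.1011 + 0.8948i - 0.0566j + 0.4312k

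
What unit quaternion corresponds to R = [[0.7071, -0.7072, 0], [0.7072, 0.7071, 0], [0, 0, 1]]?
0.9239 + 0.3827k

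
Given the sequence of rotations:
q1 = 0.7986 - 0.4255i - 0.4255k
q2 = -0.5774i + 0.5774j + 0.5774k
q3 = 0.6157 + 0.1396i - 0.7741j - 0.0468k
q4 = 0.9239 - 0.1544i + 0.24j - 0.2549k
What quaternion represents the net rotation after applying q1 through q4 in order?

q2 · q1 = -0.7068i - 0.0303j + 0.7068k
q3 · q2 · q1 = 0.1083 - 0.9837i - 0.0842j - 0.1162k
q4 · q3 · q2 · q1 = -0.0612 - 0.9749i + 0.181j + 0.1141k
-0.0612 - 0.9749i + 0.181j + 0.1141k


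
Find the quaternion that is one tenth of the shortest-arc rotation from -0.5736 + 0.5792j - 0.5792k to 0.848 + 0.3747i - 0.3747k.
-0.662 - 0.0504i + 0.5534j - 0.503k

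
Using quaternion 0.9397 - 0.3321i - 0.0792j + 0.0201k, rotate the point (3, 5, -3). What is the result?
(3.521, 2.301, -5.031)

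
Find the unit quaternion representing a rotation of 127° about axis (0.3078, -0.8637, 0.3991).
0.4462 + 0.2755i - 0.773j + 0.3572k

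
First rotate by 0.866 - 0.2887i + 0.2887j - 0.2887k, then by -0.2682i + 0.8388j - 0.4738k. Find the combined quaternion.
-0.4564 - 0.3376i + 0.7858j - 0.2456k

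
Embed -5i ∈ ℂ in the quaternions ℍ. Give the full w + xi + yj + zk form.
0 - 5i + 0j + 0k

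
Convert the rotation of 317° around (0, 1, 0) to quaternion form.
-0.9304 + 0.3665j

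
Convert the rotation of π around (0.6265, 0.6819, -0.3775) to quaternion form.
0.6265i + 0.6819j - 0.3775k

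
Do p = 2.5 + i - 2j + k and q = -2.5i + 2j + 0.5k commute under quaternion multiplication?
No: pq = 6 - 9.25i + 2j - 1.75k ≠ 6 - 3.25i + 8j + 4.25k = qp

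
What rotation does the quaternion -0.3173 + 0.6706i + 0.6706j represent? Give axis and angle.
axis = (√2/2, √2/2, 0), θ = 217°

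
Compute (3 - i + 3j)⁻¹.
0.1579 + 0.0526i - 0.1579j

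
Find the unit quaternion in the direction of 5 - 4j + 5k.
0.6155 - 0.4924j + 0.6155k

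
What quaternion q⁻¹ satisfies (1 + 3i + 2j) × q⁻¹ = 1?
0.0714 - 0.2143i - 0.1429j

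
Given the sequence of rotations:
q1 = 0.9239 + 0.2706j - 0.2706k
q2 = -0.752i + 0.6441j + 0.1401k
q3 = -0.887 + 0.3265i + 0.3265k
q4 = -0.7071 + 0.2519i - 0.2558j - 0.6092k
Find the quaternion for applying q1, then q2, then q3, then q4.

q2 · q1 = -0.1364 - 0.907i + 0.3916j - 0.0741k
q3 · q2 · q1 = 0.4413 + 0.6321i - 0.6193j + 0.149k
q4 · q3 · q2 · q1 = -0.5389 - 0.7512i - 0.0976j - 0.3685k
-0.5389 - 0.7512i - 0.0976j - 0.3685k


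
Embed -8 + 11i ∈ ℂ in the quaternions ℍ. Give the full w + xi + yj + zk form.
-8 + 11i + 0j + 0k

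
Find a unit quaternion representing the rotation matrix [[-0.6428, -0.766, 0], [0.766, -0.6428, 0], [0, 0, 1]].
0.4226 + 0.9063k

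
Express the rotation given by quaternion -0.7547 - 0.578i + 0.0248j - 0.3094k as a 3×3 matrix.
[[0.8073, -0.4957, 0.3202], [0.4383, 0.1404, -0.8878], [0.3951, 0.8571, 0.3306]]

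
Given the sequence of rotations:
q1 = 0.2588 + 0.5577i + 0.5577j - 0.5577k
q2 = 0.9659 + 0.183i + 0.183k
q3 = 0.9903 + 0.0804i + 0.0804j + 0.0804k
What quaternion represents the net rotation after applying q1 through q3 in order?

q2 · q1 = 0.25 + 0.484i + 0.7428j - 0.3893k
q3 · q2 · q1 = 0.1802 + 0.4084i + 0.8259j - 0.3446k
0.1802 + 0.4084i + 0.8259j - 0.3446k


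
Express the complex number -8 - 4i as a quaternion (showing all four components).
-8 - 4i + 0j + 0k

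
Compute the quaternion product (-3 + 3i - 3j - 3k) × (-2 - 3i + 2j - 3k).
12 + 18i + 18j + 12k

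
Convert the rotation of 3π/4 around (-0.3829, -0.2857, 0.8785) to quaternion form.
0.3827 - 0.3538i - 0.264j + 0.8116k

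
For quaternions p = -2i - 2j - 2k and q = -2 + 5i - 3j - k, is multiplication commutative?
No: pq = 2 - 8j + 20k ≠ 2 + 8i + 16j - 12k = qp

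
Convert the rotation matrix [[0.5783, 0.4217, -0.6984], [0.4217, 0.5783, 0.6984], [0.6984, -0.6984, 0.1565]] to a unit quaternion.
0.7604 - 0.4592i - 0.4592j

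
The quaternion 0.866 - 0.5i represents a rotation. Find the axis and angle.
axis = (-1, 0, 0), θ = π/3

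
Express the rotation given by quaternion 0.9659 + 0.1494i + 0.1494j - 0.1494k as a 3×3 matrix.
[[0.9107, 0.3333, 0.244], [-0.244, 0.9107, -0.3333], [-0.3333, 0.244, 0.9107]]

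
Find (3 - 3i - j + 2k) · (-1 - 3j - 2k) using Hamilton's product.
-2 + 11i - 14j + k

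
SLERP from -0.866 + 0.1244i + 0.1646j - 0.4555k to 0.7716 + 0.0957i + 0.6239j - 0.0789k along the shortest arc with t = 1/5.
-0.9249 + 0.0836i - 0.0078j - 0.3709k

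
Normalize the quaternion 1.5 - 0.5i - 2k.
0.5883 - 0.1961i - 0.7845k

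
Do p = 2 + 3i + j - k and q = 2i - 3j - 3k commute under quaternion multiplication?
No: pq = -6 - 2i + j - 17k ≠ -6 + 10i - 13j + 5k = qp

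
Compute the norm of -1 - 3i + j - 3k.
√20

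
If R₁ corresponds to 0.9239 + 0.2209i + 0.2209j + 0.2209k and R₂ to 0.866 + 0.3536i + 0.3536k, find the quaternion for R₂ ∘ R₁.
0.6439 + 0.4399i + 0.1913j + 0.5961k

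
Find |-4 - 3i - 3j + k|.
√35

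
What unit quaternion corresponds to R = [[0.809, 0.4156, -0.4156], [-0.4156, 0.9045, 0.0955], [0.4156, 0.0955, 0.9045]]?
0.9511 - 0.2185j - 0.2185k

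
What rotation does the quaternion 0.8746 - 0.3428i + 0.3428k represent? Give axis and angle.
axis = (-√2/2, 0, √2/2), θ = 58°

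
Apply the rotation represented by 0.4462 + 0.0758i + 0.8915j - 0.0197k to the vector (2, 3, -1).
(-1.515, 3.301, -0.899)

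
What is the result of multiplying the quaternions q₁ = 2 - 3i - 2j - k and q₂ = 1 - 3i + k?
-6 - 11i + 4j - 5k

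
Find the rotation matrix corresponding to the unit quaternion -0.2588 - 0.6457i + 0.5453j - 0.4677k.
[[-0.0322, -0.9463, 0.3217], [-0.4621, -0.2713, -0.8443], [0.8862, -0.1759, -0.4286]]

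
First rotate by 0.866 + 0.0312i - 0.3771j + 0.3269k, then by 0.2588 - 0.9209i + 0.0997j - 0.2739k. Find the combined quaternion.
0.38 - 0.8601i + 0.2812j + 0.1916k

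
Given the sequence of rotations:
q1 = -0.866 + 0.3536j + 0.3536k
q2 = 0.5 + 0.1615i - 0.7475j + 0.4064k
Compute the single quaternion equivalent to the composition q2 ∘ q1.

q2 · q1 = -0.3124 - 0.5479i + 0.767j - 0.118k
-0.3124 - 0.5479i + 0.767j - 0.118k


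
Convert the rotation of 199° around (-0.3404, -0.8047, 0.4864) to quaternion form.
-0.165 - 0.3357i - 0.7937j + 0.4797k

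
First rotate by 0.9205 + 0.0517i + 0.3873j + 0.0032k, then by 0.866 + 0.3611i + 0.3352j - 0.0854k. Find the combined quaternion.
0.6489 + 0.4113i + 0.6384j + 0.0467k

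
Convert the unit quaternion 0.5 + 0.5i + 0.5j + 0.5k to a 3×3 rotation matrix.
[[0, 0, 1], [1, 0, 0], [0, 1, 0]]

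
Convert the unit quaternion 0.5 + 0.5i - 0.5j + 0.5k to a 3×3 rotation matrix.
[[0, -1, 0], [0, 0, -1], [1, 0, 0]]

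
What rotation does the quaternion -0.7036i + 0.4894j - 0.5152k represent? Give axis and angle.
axis = (-0.7036, 0.4894, -0.5152), θ = π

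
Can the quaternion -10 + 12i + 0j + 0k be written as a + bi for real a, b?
Yes. The quaternion -10 + 12i has j- and k-coefficients y = z = 0, so it lies in the complex subalgebra spanned by 1 and i.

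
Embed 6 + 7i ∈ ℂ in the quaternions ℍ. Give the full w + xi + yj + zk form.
6 + 7i + 0j + 0k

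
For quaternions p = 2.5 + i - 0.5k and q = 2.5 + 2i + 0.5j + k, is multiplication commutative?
No: pq = 4.75 + 7.75i - 0.75j + 1.75k ≠ 4.75 + 7.25i + 3.25j + 0.75k = qp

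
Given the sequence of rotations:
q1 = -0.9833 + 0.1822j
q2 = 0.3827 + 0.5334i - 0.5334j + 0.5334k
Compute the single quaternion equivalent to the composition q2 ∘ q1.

q2 · q1 = -0.2791 - 0.6217i + 0.5942j - 0.4273k
-0.2791 - 0.6217i + 0.5942j - 0.4273k


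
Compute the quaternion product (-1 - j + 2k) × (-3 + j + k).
2 - 3i + 2j - 7k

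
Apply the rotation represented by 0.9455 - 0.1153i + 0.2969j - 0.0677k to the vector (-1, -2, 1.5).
(-0.068, -1.465, 2.258)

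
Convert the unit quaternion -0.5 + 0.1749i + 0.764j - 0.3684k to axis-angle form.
axis = (0.202, 0.8822, -0.4254), θ = 4π/3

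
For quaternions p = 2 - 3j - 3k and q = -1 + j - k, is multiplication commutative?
No: pq = -2 + 6i + 5j + k ≠ -2 - 6i + 5j + k = qp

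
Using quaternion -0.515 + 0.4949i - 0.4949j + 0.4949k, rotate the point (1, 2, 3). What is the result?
(3.059, -0.899, -1.958)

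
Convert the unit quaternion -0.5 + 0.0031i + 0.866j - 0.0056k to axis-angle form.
axis = (0.0036, 1, -0.0065), θ = 4π/3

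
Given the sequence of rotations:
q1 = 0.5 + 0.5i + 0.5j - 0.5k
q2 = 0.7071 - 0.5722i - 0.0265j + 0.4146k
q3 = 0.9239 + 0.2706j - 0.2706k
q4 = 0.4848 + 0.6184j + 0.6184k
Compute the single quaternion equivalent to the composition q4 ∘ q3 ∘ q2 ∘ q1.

q2 · q1 = 0.8602 - 0.1266i + 0.2615j - 0.4191k
q3 · q2 · q1 = 0.6106 - 0.1596i + 0.5086j - 0.5857k
q4 · q3 · q2 · q1 = 0.3437 - 0.7541i + 0.5255j + 0.1923k
0.3437 - 0.7541i + 0.5255j + 0.1923k


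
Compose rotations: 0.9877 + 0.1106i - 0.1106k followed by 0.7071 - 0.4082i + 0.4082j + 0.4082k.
0.7887 - 0.3701i + 0.4032j + 0.2798k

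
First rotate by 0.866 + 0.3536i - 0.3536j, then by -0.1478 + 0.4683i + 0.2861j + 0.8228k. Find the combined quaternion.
-0.1924 + 0.6442i + 0.591j + 0.4458k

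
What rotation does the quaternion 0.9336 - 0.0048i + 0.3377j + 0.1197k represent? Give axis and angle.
axis = (-0.0134, 0.9425, 0.3341), θ = 42°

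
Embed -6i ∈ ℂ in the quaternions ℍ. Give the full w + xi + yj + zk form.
0 - 6i + 0j + 0k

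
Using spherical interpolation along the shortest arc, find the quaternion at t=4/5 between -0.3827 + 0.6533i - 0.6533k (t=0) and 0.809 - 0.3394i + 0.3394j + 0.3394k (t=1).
-0.7514 + 0.4224i - 0.2803j - 0.4224k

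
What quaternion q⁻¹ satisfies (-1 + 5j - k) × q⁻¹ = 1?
-0.037 - 0.1852j + 0.037k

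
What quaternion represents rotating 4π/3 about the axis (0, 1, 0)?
-0.5 + 0.866j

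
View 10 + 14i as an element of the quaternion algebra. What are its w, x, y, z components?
10 + 14i + 0j + 0k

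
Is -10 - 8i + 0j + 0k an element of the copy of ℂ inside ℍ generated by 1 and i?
Yes. The quaternion -10 - 8i has j- and k-coefficients y = z = 0, so it lies in the complex subalgebra spanned by 1 and i.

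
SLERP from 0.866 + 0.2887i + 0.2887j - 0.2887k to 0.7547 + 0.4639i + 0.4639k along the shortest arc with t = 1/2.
0.8912 + 0.4138i + 0.1588j + 0.0963k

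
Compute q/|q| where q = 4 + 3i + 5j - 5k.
0.4619 + 0.3464i + 0.5774j - 0.5774k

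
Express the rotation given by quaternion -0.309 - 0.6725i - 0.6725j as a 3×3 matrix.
[[0.0955, 0.9045, 0.4156], [0.9045, 0.0955, -0.4156], [-0.4156, 0.4156, -0.809]]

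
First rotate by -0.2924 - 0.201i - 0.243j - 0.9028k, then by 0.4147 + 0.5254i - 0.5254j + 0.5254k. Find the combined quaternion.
0.331 + 0.365i + 0.4216j - 0.7613k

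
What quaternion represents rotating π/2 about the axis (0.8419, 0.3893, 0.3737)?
0.7071 + 0.5953i + 0.2753j + 0.2642k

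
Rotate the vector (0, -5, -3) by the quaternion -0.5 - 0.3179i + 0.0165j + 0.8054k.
(-2.389, 3.371, -4.114)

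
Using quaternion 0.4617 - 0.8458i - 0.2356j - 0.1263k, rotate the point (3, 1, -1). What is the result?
(3.09, -0.457, 1.114)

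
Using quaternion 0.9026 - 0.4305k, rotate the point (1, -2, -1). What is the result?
(-0.925, -2.036, -1)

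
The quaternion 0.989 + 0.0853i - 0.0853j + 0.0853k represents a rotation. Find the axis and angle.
axis = (√3/3, -√3/3, √3/3), θ = 17°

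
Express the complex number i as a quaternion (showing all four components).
0 + i + 0j + 0k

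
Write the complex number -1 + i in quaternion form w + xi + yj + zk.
-1 + i + 0j + 0k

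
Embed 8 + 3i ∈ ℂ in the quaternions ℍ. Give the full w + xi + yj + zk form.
8 + 3i + 0j + 0k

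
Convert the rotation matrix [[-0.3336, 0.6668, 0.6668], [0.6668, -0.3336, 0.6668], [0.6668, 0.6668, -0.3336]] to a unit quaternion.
0.5774i + 0.5774j + 0.5774k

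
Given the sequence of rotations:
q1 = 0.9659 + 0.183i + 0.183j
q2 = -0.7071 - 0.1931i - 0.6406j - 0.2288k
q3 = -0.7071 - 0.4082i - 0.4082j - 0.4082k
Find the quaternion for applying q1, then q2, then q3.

q2 · q1 = -0.5304 - 0.274i - 0.79j - 0.1391k
q3 · q2 · q1 = -0.1161 + 0.1446i + 0.8302j + 0.5255k
-0.1161 + 0.1446i + 0.8302j + 0.5255k


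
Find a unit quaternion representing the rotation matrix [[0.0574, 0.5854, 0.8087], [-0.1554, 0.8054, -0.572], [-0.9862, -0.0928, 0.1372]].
0.7071 + 0.1694i + 0.6346j - 0.2619k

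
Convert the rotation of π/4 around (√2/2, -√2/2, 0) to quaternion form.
0.9239 + 0.2706i - 0.2706j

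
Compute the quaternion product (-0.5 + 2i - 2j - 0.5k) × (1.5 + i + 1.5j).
0.25 + 3.25i - 4.25j + 4.25k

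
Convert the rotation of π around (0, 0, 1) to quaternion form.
k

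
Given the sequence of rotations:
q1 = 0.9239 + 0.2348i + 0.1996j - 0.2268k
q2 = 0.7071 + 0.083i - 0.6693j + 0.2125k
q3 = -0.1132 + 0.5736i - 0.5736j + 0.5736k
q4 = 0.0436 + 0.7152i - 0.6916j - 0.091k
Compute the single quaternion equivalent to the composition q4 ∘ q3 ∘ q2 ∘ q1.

q2 · q1 = 0.8156 + 0.3521i - 0.4085j + 0.2097k
q3 · q2 · q1 = -0.6489 + 0.542i - 0.3399j + 0.4117k
q4 · q3 · q2 · q1 = -0.6135 - 0.7561i + 0.0902j + 0.2088k
-0.6135 - 0.7561i + 0.0902j + 0.2088k


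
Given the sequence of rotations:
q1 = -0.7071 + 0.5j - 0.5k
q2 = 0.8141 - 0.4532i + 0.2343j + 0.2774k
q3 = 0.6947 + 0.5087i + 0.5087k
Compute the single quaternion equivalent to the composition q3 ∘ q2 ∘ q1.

q2 · q1 = -0.5541 + 0.0646i + 0.0148j - 0.8298k
q3 · q2 · q1 = 0.0043 - 0.2445i + 0.4653j - 0.8508k
0.0043 - 0.2445i + 0.4653j - 0.8508k


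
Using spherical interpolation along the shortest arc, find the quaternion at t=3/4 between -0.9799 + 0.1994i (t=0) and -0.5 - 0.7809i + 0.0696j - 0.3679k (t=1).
-0.7376 - 0.5964i + 0.0589j - 0.3112k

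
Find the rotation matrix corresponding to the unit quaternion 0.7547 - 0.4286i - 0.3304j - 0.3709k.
[[0.5065, 0.8431, -0.1808], [-0.2766, 0.3575, 0.892], [0.8166, -0.4018, 0.4143]]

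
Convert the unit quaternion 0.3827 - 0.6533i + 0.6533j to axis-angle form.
axis = (-√2/2, √2/2, 0), θ = 3π/4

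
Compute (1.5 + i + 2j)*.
1.5 - i - 2j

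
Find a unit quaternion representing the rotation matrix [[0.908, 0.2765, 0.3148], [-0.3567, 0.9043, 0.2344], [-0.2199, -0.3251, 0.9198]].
0.9659 - 0.1448i + 0.1384j - 0.1639k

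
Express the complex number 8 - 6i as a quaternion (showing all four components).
8 - 6i + 0j + 0k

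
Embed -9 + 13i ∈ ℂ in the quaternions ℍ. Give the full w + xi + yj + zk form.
-9 + 13i + 0j + 0k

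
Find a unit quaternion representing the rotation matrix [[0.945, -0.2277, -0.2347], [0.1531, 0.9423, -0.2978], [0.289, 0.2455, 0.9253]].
0.9763 + 0.1391i - 0.1341j + 0.0975k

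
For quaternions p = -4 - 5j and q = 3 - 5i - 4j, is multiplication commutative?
No: pq = -32 + 20i + j - 25k ≠ -32 + 20i + j + 25k = qp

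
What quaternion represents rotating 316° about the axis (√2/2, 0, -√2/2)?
-0.9272 + 0.2649i - 0.2649k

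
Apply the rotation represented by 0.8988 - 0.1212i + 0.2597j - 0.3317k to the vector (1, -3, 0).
(-0.955, -2.911, 0.784)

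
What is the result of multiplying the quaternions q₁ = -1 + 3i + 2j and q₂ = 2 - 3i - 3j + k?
13 + 11i + 4j - 4k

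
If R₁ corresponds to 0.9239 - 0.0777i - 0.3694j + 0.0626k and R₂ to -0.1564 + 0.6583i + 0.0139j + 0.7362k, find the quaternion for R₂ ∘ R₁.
-0.1343 + 0.8932i - 0.0278j + 0.4283k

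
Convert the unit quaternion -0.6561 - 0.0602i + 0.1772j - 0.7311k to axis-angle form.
axis = (-0.0798, 0.2348, -0.9688), θ = 262°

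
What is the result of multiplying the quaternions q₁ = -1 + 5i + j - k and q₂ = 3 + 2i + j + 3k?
-11 + 17i - 15j - 3k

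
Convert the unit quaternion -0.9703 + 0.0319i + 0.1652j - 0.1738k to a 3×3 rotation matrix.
[[0.885, -0.3267, -0.3317], [0.3478, 0.9376, 0.0045], [0.3095, -0.1193, 0.9434]]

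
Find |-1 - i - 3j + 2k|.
√15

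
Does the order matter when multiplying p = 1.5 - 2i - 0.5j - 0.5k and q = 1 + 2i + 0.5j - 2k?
Yes: pq = 4.75 + 2.25i - 4.75j - 3.5k ≠ 4.75 - 0.25i + 5.25j - 3.5k = qp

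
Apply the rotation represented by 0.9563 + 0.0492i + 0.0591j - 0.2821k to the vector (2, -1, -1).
(1.037, -1.776, -1.331)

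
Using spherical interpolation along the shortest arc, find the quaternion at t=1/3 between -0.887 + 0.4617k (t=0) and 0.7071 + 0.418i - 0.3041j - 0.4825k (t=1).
-0.8555 - 0.1459i + 0.1062j + 0.4853k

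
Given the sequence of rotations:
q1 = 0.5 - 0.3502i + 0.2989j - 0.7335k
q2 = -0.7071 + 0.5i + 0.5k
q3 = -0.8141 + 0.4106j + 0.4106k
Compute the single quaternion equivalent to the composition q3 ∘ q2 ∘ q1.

q2 · q1 = 0.1883 + 0.3482i - 0.0197j + 0.9181k
q3 · q2 · q1 = -0.5222 + 0.1016i + 0.2363j - 0.8131k
-0.5222 + 0.1016i + 0.2363j - 0.8131k


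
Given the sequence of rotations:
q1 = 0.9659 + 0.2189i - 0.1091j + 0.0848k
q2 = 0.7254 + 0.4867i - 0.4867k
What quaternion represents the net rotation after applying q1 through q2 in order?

q2 · q1 = 0.6354 + 0.5758i - 0.227j - 0.4617k
0.6354 + 0.5758i - 0.227j - 0.4617k


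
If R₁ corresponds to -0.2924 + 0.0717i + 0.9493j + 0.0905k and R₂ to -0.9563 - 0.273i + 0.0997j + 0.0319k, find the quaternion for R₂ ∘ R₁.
0.2017 - 0.01i - 0.91j - 0.3622k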